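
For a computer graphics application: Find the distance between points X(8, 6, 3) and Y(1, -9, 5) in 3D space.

d = √[(x₂-x₁)² + (y₂-y₁)² + (z₂-z₁)²]
  = √[(-7)² + (-15)² + 2²]
  = √[49 + 225 + 4]
  = √278
  ≈ 16.67

16.67


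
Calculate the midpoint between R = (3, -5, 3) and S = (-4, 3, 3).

M = ((x₁+x₂)/2, (y₁+y₂)/2, (z₁+z₂)/2)
  = ((3 - 4)/2, (-5 + 3)/2, (3 + 3)/2)
  = (-1/2, -2/2, 6/2)
  = (-0.5, -1, 3)

(-0.5, -1, 3)


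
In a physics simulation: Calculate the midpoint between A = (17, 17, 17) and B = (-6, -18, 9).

M = ((x₁+x₂)/2, (y₁+y₂)/2, (z₁+z₂)/2)
  = ((17 - 6)/2, (17 - 18)/2, (17 + 9)/2)
  = (11/2, -1/2, 26/2)
  = (5.5, -0.5, 13)

(5.5, -0.5, 13)


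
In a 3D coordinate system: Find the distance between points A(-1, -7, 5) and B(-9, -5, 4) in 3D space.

d = √[(x₂-x₁)² + (y₂-y₁)² + (z₂-z₁)²]
  = √[(-8)² + 2² + (-1)²]
  = √[64 + 4 + 1]
  = √69
  ≈ 8.307

8.307


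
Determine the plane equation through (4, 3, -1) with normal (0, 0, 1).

The plane through P with normal n = (a, b, c) satisfies n·(r - P) = 0,
i.e. ax + by + cz = a·x₀ + b·y₀ + c·z₀.
d = 0·4 + 0·3 + 1·(-1)
  = 0 + 0 - 1
  = -1
Equation: z = -1

z = -1


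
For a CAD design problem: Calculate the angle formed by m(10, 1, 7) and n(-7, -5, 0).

m·n = 10·(-7) + 1·(-5) + 7·0 = -70 - 5 + 0 = -75
|m| = √(10² + 1² + 7²) = √150 ≈ 12.25
|n| = √((-7)² + (-5)² + 0²) = √74 ≈ 8.602
cos θ = (m·n)/(|m||n|) = -75/(12.25·8.602) ≈ -0.7119
θ = arccos(-0.7119) ≈ 135.4°

135.4°


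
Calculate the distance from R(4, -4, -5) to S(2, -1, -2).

d = √[(x₂-x₁)² + (y₂-y₁)² + (z₂-z₁)²]
  = √[(-2)² + 3² + 3²]
  = √[4 + 9 + 9]
  = √22
  ≈ 4.69

4.69


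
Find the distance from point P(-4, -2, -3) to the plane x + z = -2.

distance = |a·x₀ + b·y₀ + c·z₀ - d| / √(a² + b² + c²)
  = |1·(-4) + 0·(-2) + 1·(-3) - (-2)| / √(1² + 0² + 1²)
  = |-4 + 0 - 3 + 2| / √(1 + 0 + 1)
  = |-5| / √2
  = 5 / 1.414
  ≈ 3.536

3.536


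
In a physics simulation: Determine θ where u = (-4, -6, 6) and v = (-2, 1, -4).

u·v = (-4)·(-2) + (-6)·1 + 6·(-4) = 8 - 6 - 24 = -22
|u| = √((-4)² + (-6)² + 6²) = √88 ≈ 9.381
|v| = √((-2)² + 1² + (-4)²) = √21 ≈ 4.583
cos θ = (u·v)/(|u||v|) = -22/(9.381·4.583) ≈ -0.5118
θ = arccos(-0.5118) ≈ 120.8°

120.8°


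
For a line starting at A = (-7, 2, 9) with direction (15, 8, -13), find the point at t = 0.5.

P(t) = A + t·d
  = (-7 + 15·0.5, 2 + 8·0.5, 9 + (-13)·0.5)
  = (-7 + 7.5, 2 + 4, 9 - 6.5)
  = (0.5, 6, 2.5)

(0.5, 6, 2.5)


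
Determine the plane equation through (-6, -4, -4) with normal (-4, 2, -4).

The plane through P with normal n = (a, b, c) satisfies n·(r - P) = 0,
i.e. ax + by + cz = a·x₀ + b·y₀ + c·z₀.
d = (-4)·(-6) + 2·(-4) + (-4)·(-4)
  = 24 - 8 + 16
  = 32
Equation: -4x + 2y - 4z = 32

-4x + 2y - 4z = 32


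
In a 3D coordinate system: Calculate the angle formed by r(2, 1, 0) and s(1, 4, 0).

r·s = 2·1 + 1·4 + 0·0 = 2 + 4 + 0 = 6
|r| = √(2² + 1² + 0²) = √5 ≈ 2.236
|s| = √(1² + 4² + 0²) = √17 ≈ 4.123
cos θ = (r·s)/(|r||s|) = 6/(2.236·4.123) ≈ 0.6508
θ = arccos(0.6508) ≈ 49.4°

49.4°


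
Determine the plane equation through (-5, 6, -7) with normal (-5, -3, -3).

The plane through P with normal n = (a, b, c) satisfies n·(r - P) = 0,
i.e. ax + by + cz = a·x₀ + b·y₀ + c·z₀.
d = (-5)·(-5) + (-3)·6 + (-3)·(-7)
  = 25 - 18 + 21
  = 28
Equation: -5x - 3y - 3z = 28

-5x - 3y - 3z = 28


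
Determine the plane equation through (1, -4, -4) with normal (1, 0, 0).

The plane through P with normal n = (a, b, c) satisfies n·(r - P) = 0,
i.e. ax + by + cz = a·x₀ + b·y₀ + c·z₀.
d = 1·1 + 0·(-4) + 0·(-4)
  = 1 + 0 + 0
  = 1
Equation: x = 1

x = 1


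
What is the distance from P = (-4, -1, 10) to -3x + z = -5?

distance = |a·x₀ + b·y₀ + c·z₀ - d| / √(a² + b² + c²)
  = |(-3)·(-4) + 0·(-1) + 1·10 - (-5)| / √((-3)² + 0² + 1²)
  = |12 + 0 + 10 + 5| / √(9 + 0 + 1)
  = |27| / √10
  = 27 / 3.162
  ≈ 8.538

8.538


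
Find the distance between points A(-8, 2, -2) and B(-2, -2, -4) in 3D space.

d = √[(x₂-x₁)² + (y₂-y₁)² + (z₂-z₁)²]
  = √[6² + (-4)² + (-2)²]
  = √[36 + 16 + 4]
  = √56
  ≈ 7.483

7.483


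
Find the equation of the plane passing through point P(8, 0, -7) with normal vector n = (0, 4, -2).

The plane through P with normal n = (a, b, c) satisfies n·(r - P) = 0,
i.e. ax + by + cz = a·x₀ + b·y₀ + c·z₀.
d = 0·8 + 4·0 + (-2)·(-7)
  = 0 + 0 + 14
  = 14
Equation: 4y - 2z = 14

4y - 2z = 14


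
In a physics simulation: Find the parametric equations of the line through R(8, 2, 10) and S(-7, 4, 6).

Direction vector d = S - R = (-7 - 8, 4 - 2, 6 - 10) = (-15, 2, -4)
Parametric form r = R + t·d:
x = 8 - 15t, y = 2 + 2t, z = 10 - 4t

x = 8 - 15t, y = 2 + 2t, z = 10 - 4t


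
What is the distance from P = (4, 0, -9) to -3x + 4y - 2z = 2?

distance = |a·x₀ + b·y₀ + c·z₀ - d| / √(a² + b² + c²)
  = |(-3)·4 + 4·0 + (-2)·(-9) - 2| / √((-3)² + 4² + (-2)²)
  = |-12 + 0 + 18 - 2| / √(9 + 16 + 4)
  = |4| / √29
  = 4 / 5.385
  ≈ 0.7428

0.7428


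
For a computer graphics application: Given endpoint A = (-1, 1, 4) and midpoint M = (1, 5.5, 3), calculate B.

B = 2M - A
  = (2·1 - (-1), 2·5.5 - 1, 2·3 - 4)
  = (2 + 1, 11 - 1, 6 - 4)
  = (3, 10, 2)

(3, 10, 2)


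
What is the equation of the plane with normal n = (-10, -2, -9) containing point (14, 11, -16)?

The plane through P with normal n = (a, b, c) satisfies n·(r - P) = 0,
i.e. ax + by + cz = a·x₀ + b·y₀ + c·z₀.
d = (-10)·14 + (-2)·11 + (-9)·(-16)
  = -140 - 22 + 144
  = -18
Equation: -10x - 2y - 9z = -18

-10x - 2y - 9z = -18


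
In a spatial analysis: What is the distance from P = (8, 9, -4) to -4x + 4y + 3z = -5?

distance = |a·x₀ + b·y₀ + c·z₀ - d| / √(a² + b² + c²)
  = |(-4)·8 + 4·9 + 3·(-4) - (-5)| / √((-4)² + 4² + 3²)
  = |-32 + 36 - 12 + 5| / √(16 + 16 + 9)
  = |-3| / √41
  = 3 / 6.403
  ≈ 0.4685

0.4685


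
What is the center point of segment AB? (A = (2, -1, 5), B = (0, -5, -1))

M = ((x₁+x₂)/2, (y₁+y₂)/2, (z₁+z₂)/2)
  = ((2 + 0)/2, (-1 - 5)/2, (5 - 1)/2)
  = (2/2, -6/2, 4/2)
  = (1, -3, 2)

(1, -3, 2)


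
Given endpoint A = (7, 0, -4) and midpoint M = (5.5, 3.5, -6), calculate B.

B = 2M - A
  = (2·5.5 - 7, 2·3.5 - 0, 2·(-6) - (-4))
  = (11 - 7, 7 + 0, -12 + 4)
  = (4, 7, -8)

(4, 7, -8)


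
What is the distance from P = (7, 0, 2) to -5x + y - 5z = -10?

distance = |a·x₀ + b·y₀ + c·z₀ - d| / √(a² + b² + c²)
  = |(-5)·7 + 1·0 + (-5)·2 - (-10)| / √((-5)² + 1² + (-5)²)
  = |-35 + 0 - 10 + 10| / √(25 + 1 + 25)
  = |-35| / √51
  = 35 / 7.141
  ≈ 4.901

4.901


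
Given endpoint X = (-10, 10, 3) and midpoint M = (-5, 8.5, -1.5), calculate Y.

Y = 2M - X
  = (2·(-5) - (-10), 2·8.5 - 10, 2·(-1.5) - 3)
  = (-10 + 10, 17 - 10, -3 - 3)
  = (0, 7, -6)

(0, 7, -6)


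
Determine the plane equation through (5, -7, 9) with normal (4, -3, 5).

The plane through P with normal n = (a, b, c) satisfies n·(r - P) = 0,
i.e. ax + by + cz = a·x₀ + b·y₀ + c·z₀.
d = 4·5 + (-3)·(-7) + 5·9
  = 20 + 21 + 45
  = 86
Equation: 4x - 3y + 5z = 86

4x - 3y + 5z = 86


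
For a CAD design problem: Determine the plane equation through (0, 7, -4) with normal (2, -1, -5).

The plane through P with normal n = (a, b, c) satisfies n·(r - P) = 0,
i.e. ax + by + cz = a·x₀ + b·y₀ + c·z₀.
d = 2·0 + (-1)·7 + (-5)·(-4)
  = 0 - 7 + 20
  = 13
Equation: 2x - y - 5z = 13

2x - y - 5z = 13


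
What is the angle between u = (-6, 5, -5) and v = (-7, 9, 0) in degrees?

u·v = (-6)·(-7) + 5·9 + (-5)·0 = 42 + 45 + 0 = 87
|u| = √((-6)² + 5² + (-5)²) = √86 ≈ 9.274
|v| = √((-7)² + 9² + 0²) = √130 ≈ 11.4
cos θ = (u·v)/(|u||v|) = 87/(9.274·11.4) ≈ 0.8228
θ = arccos(0.8228) ≈ 34.63°

34.63°


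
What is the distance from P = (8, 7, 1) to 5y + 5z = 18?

distance = |a·x₀ + b·y₀ + c·z₀ - d| / √(a² + b² + c²)
  = |0·8 + 5·7 + 5·1 - 18| / √(0² + 5² + 5²)
  = |0 + 35 + 5 - 18| / √(0 + 25 + 25)
  = |22| / √50
  = 22 / 7.071
  ≈ 3.111

3.111


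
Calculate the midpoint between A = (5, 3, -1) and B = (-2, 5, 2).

M = ((x₁+x₂)/2, (y₁+y₂)/2, (z₁+z₂)/2)
  = ((5 - 2)/2, (3 + 5)/2, (-1 + 2)/2)
  = (3/2, 8/2, 1/2)
  = (1.5, 4, 0.5)

(1.5, 4, 0.5)


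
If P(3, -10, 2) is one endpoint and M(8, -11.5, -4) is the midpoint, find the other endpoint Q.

Q = 2M - P
  = (2·8 - 3, 2·(-11.5) - (-10), 2·(-4) - 2)
  = (16 - 3, -23 + 10, -8 - 2)
  = (13, -13, -10)

(13, -13, -10)


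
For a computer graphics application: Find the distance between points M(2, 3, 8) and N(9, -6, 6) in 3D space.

d = √[(x₂-x₁)² + (y₂-y₁)² + (z₂-z₁)²]
  = √[7² + (-9)² + (-2)²]
  = √[49 + 81 + 4]
  = √134
  ≈ 11.58

11.58


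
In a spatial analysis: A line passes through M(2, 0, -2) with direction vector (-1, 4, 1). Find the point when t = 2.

P(t) = M + t·d
  = (2 + (-1)·2, 0 + 4·2, -2 + 1·2)
  = (2 - 2, 0 + 8, -2 + 2)
  = (0, 8, 0)

(0, 8, 0)


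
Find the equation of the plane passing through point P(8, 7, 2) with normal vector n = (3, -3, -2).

The plane through P with normal n = (a, b, c) satisfies n·(r - P) = 0,
i.e. ax + by + cz = a·x₀ + b·y₀ + c·z₀.
d = 3·8 + (-3)·7 + (-2)·2
  = 24 - 21 - 4
  = -1
Equation: 3x - 3y - 2z = -1

3x - 3y - 2z = -1


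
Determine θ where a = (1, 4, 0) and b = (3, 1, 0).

a·b = 1·3 + 4·1 + 0·0 = 3 + 4 + 0 = 7
|a| = √(1² + 4² + 0²) = √17 ≈ 4.123
|b| = √(3² + 1² + 0²) = √10 ≈ 3.162
cos θ = (a·b)/(|a||b|) = 7/(4.123·3.162) ≈ 0.5369
θ = arccos(0.5369) ≈ 57.53°

57.53°


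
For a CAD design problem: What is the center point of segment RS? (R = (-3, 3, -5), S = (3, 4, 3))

M = ((x₁+x₂)/2, (y₁+y₂)/2, (z₁+z₂)/2)
  = ((-3 + 3)/2, (3 + 4)/2, (-5 + 3)/2)
  = (0/2, 7/2, -2/2)
  = (0, 3.5, -1)

(0, 3.5, -1)


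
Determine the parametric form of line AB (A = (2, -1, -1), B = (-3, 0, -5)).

Direction vector d = B - A = (-3 - 2, 0 + 1, -5 + 1) = (-5, 1, -4)
Parametric form r = A + t·d:
x = 2 - 5t, y = -1 + t, z = -1 - 4t

x = 2 - 5t, y = -1 + t, z = -1 - 4t


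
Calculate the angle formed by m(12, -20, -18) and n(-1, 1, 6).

m·n = 12·(-1) + (-20)·1 + (-18)·6 = -12 - 20 - 108 = -140
|m| = √(12² + (-20)² + (-18)²) = √868 ≈ 29.46
|n| = √((-1)² + 1² + 6²) = √38 ≈ 6.164
cos θ = (m·n)/(|m||n|) = -140/(29.46·6.164) ≈ -0.7709
θ = arccos(-0.7709) ≈ 140.4°

140.4°


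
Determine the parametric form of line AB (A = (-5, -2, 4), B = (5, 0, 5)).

Direction vector d = B - A = (5 + 5, 0 + 2, 5 - 4) = (10, 2, 1)
Parametric form r = A + t·d:
x = -5 + 10t, y = -2 + 2t, z = 4 + t

x = -5 + 10t, y = -2 + 2t, z = 4 + t


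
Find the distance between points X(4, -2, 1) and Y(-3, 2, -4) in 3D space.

d = √[(x₂-x₁)² + (y₂-y₁)² + (z₂-z₁)²]
  = √[(-7)² + 4² + (-5)²]
  = √[49 + 16 + 25]
  = √90
  ≈ 9.487

9.487


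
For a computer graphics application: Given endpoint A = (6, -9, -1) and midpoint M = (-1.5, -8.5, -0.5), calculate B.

B = 2M - A
  = (2·(-1.5) - 6, 2·(-8.5) - (-9), 2·(-0.5) - (-1))
  = (-3 - 6, -17 + 9, -1 + 1)
  = (-9, -8, 0)

(-9, -8, 0)


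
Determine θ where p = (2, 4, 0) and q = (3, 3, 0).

p·q = 2·3 + 4·3 + 0·0 = 6 + 12 + 0 = 18
|p| = √(2² + 4² + 0²) = √20 ≈ 4.472
|q| = √(3² + 3² + 0²) = √18 ≈ 4.243
cos θ = (p·q)/(|p||q|) = 18/(4.472·4.243) ≈ 0.9487
θ = arccos(0.9487) ≈ 18.43°

18.43°


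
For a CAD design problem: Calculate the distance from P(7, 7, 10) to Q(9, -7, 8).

d = √[(x₂-x₁)² + (y₂-y₁)² + (z₂-z₁)²]
  = √[2² + (-14)² + (-2)²]
  = √[4 + 196 + 4]
  = √204
  ≈ 14.28

14.28


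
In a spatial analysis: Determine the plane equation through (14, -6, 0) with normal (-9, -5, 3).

The plane through P with normal n = (a, b, c) satisfies n·(r - P) = 0,
i.e. ax + by + cz = a·x₀ + b·y₀ + c·z₀.
d = (-9)·14 + (-5)·(-6) + 3·0
  = -126 + 30 + 0
  = -96
Equation: -9x - 5y + 3z = -96

-9x - 5y + 3z = -96


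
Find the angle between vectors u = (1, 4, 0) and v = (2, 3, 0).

u·v = 1·2 + 4·3 + 0·0 = 2 + 12 + 0 = 14
|u| = √(1² + 4² + 0²) = √17 ≈ 4.123
|v| = √(2² + 3² + 0²) = √13 ≈ 3.606
cos θ = (u·v)/(|u||v|) = 14/(4.123·3.606) ≈ 0.9417
θ = arccos(0.9417) ≈ 19.65°

19.65°


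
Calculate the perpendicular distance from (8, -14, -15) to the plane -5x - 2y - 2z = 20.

distance = |a·x₀ + b·y₀ + c·z₀ - d| / √(a² + b² + c²)
  = |(-5)·8 + (-2)·(-14) + (-2)·(-15) - 20| / √((-5)² + (-2)² + (-2)²)
  = |-40 + 28 + 30 - 20| / √(25 + 4 + 4)
  = |-2| / √33
  = 2 / 5.745
  ≈ 0.3482

0.3482


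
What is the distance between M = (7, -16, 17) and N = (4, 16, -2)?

d = √[(x₂-x₁)² + (y₂-y₁)² + (z₂-z₁)²]
  = √[(-3)² + 32² + (-19)²]
  = √[9 + 1024 + 361]
  = √1394
  ≈ 37.34

37.34


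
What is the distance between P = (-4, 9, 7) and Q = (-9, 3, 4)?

d = √[(x₂-x₁)² + (y₂-y₁)² + (z₂-z₁)²]
  = √[(-5)² + (-6)² + (-3)²]
  = √[25 + 36 + 9]
  = √70
  ≈ 8.367

8.367


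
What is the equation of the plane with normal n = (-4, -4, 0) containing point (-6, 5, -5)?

The plane through P with normal n = (a, b, c) satisfies n·(r - P) = 0,
i.e. ax + by + cz = a·x₀ + b·y₀ + c·z₀.
d = (-4)·(-6) + (-4)·5 + 0·(-5)
  = 24 - 20 + 0
  = 4
Equation: -4x - 4y = 4

-4x - 4y = 4


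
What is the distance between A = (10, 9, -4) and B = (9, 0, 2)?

d = √[(x₂-x₁)² + (y₂-y₁)² + (z₂-z₁)²]
  = √[(-1)² + (-9)² + 6²]
  = √[1 + 81 + 36]
  = √118
  ≈ 10.86

10.86


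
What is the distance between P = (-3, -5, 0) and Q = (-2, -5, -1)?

d = √[(x₂-x₁)² + (y₂-y₁)² + (z₂-z₁)²]
  = √[1² + 0² + (-1)²]
  = √[1 + 0 + 1]
  = √2
  ≈ 1.414

1.414


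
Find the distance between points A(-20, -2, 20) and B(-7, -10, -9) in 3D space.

d = √[(x₂-x₁)² + (y₂-y₁)² + (z₂-z₁)²]
  = √[13² + (-8)² + (-29)²]
  = √[169 + 64 + 841]
  = √1074
  ≈ 32.77

32.77


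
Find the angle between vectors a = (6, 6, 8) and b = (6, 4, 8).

a·b = 6·6 + 6·4 + 8·8 = 36 + 24 + 64 = 124
|a| = √(6² + 6² + 8²) = √136 ≈ 11.66
|b| = √(6² + 4² + 8²) = √116 ≈ 10.77
cos θ = (a·b)/(|a||b|) = 124/(11.66·10.77) ≈ 0.9872
θ = arccos(0.9872) ≈ 9.162°

9.162°


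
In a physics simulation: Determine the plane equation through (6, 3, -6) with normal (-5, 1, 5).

The plane through P with normal n = (a, b, c) satisfies n·(r - P) = 0,
i.e. ax + by + cz = a·x₀ + b·y₀ + c·z₀.
d = (-5)·6 + 1·3 + 5·(-6)
  = -30 + 3 - 30
  = -57
Equation: -5x + y + 5z = -57

-5x + y + 5z = -57


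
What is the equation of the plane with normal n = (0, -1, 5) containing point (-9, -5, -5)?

The plane through P with normal n = (a, b, c) satisfies n·(r - P) = 0,
i.e. ax + by + cz = a·x₀ + b·y₀ + c·z₀.
d = 0·(-9) + (-1)·(-5) + 5·(-5)
  = 0 + 5 - 25
  = -20
Equation: -y + 5z = -20

-y + 5z = -20


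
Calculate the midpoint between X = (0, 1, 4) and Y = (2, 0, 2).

M = ((x₁+x₂)/2, (y₁+y₂)/2, (z₁+z₂)/2)
  = ((0 + 2)/2, (1 + 0)/2, (4 + 2)/2)
  = (2/2, 1/2, 6/2)
  = (1, 0.5, 3)

(1, 0.5, 3)


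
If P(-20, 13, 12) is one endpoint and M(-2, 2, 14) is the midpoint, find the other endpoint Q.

Q = 2M - P
  = (2·(-2) - (-20), 2·2 - 13, 2·14 - 12)
  = (-4 + 20, 4 - 13, 28 - 12)
  = (16, -9, 16)

(16, -9, 16)


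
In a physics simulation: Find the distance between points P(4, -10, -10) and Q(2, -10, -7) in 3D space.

d = √[(x₂-x₁)² + (y₂-y₁)² + (z₂-z₁)²]
  = √[(-2)² + 0² + 3²]
  = √[4 + 0 + 9]
  = √13
  ≈ 3.606

3.606


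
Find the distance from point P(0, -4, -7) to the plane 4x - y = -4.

distance = |a·x₀ + b·y₀ + c·z₀ - d| / √(a² + b² + c²)
  = |4·0 + (-1)·(-4) + 0·(-7) - (-4)| / √(4² + (-1)² + 0²)
  = |0 + 4 + 0 + 4| / √(16 + 1 + 0)
  = |8| / √17
  = 8 / 4.123
  ≈ 1.94

1.94


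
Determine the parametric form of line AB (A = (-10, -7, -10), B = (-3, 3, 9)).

Direction vector d = B - A = (-3 + 10, 3 + 7, 9 + 10) = (7, 10, 19)
Parametric form r = A + t·d:
x = -10 + 7t, y = -7 + 10t, z = -10 + 19t

x = -10 + 7t, y = -7 + 10t, z = -10 + 19t


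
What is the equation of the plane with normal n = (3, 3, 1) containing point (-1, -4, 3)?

The plane through P with normal n = (a, b, c) satisfies n·(r - P) = 0,
i.e. ax + by + cz = a·x₀ + b·y₀ + c·z₀.
d = 3·(-1) + 3·(-4) + 1·3
  = -3 - 12 + 3
  = -12
Equation: 3x + 3y + z = -12

3x + 3y + z = -12


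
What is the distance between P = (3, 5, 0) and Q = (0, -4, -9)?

d = √[(x₂-x₁)² + (y₂-y₁)² + (z₂-z₁)²]
  = √[(-3)² + (-9)² + (-9)²]
  = √[9 + 81 + 81]
  = √171
  ≈ 13.08

13.08


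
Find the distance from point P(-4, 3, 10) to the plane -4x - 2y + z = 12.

distance = |a·x₀ + b·y₀ + c·z₀ - d| / √(a² + b² + c²)
  = |(-4)·(-4) + (-2)·3 + 1·10 - 12| / √((-4)² + (-2)² + 1²)
  = |16 - 6 + 10 - 12| / √(16 + 4 + 1)
  = |8| / √21
  = 8 / 4.583
  ≈ 1.746

1.746


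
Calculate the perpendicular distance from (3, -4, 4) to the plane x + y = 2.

distance = |a·x₀ + b·y₀ + c·z₀ - d| / √(a² + b² + c²)
  = |1·3 + 1·(-4) + 0·4 - 2| / √(1² + 1² + 0²)
  = |3 - 4 + 0 - 2| / √(1 + 1 + 0)
  = |-3| / √2
  = 3 / 1.414
  ≈ 2.121

2.121


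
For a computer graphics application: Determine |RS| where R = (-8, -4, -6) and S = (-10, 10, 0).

d = √[(x₂-x₁)² + (y₂-y₁)² + (z₂-z₁)²]
  = √[(-2)² + 14² + 6²]
  = √[4 + 196 + 36]
  = √236
  ≈ 15.36

15.36


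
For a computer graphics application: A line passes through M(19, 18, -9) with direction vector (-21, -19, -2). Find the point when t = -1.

P(t) = M + t·d
  = (19 + (-21)·(-1), 18 + (-19)·(-1), -9 + (-2)·(-1))
  = (19 + 21, 18 + 19, -9 + 2)
  = (40, 37, -7)

(40, 37, -7)


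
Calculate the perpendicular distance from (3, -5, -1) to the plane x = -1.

distance = |a·x₀ + b·y₀ + c·z₀ - d| / √(a² + b² + c²)
  = |1·3 + 0·(-5) + 0·(-1) - (-1)| / √(1² + 0² + 0²)
  = |3 + 0 + 0 + 1| / √(1 + 0 + 0)
  = |4| / √1
  = 4 / 1
  ≈ 4

4


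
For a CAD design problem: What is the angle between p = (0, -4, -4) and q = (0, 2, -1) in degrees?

p·q = 0·0 + (-4)·2 + (-4)·(-1) = 0 - 8 + 4 = -4
|p| = √(0² + (-4)² + (-4)²) = √32 ≈ 5.657
|q| = √(0² + 2² + (-1)²) = √5 ≈ 2.236
cos θ = (p·q)/(|p||q|) = -4/(5.657·2.236) ≈ -0.3162
θ = arccos(-0.3162) ≈ 108.4°

108.4°


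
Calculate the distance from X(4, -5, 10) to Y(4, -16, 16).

d = √[(x₂-x₁)² + (y₂-y₁)² + (z₂-z₁)²]
  = √[0² + (-11)² + 6²]
  = √[0 + 121 + 36]
  = √157
  ≈ 12.53

12.53


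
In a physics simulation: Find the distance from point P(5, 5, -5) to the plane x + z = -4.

distance = |a·x₀ + b·y₀ + c·z₀ - d| / √(a² + b² + c²)
  = |1·5 + 0·5 + 1·(-5) - (-4)| / √(1² + 0² + 1²)
  = |5 + 0 - 5 + 4| / √(1 + 0 + 1)
  = |4| / √2
  = 4 / 1.414
  ≈ 2.828

2.828


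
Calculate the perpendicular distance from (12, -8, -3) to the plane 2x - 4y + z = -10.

distance = |a·x₀ + b·y₀ + c·z₀ - d| / √(a² + b² + c²)
  = |2·12 + (-4)·(-8) + 1·(-3) - (-10)| / √(2² + (-4)² + 1²)
  = |24 + 32 - 3 + 10| / √(4 + 16 + 1)
  = |63| / √21
  = 63 / 4.583
  ≈ 13.75

13.75


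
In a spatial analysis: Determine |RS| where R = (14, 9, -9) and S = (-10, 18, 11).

d = √[(x₂-x₁)² + (y₂-y₁)² + (z₂-z₁)²]
  = √[(-24)² + 9² + 20²]
  = √[576 + 81 + 400]
  = √1057
  ≈ 32.51

32.51


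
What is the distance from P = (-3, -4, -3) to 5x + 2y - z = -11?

distance = |a·x₀ + b·y₀ + c·z₀ - d| / √(a² + b² + c²)
  = |5·(-3) + 2·(-4) + (-1)·(-3) - (-11)| / √(5² + 2² + (-1)²)
  = |-15 - 8 + 3 + 11| / √(25 + 4 + 1)
  = |-9| / √30
  = 9 / 5.477
  ≈ 1.643

1.643


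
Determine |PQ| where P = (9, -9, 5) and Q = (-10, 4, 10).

d = √[(x₂-x₁)² + (y₂-y₁)² + (z₂-z₁)²]
  = √[(-19)² + 13² + 5²]
  = √[361 + 169 + 25]
  = √555
  ≈ 23.56

23.56


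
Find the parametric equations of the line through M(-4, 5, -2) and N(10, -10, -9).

Direction vector d = N - M = (10 + 4, -10 - 5, -9 + 2) = (14, -15, -7)
Parametric form r = M + t·d:
x = -4 + 14t, y = 5 - 15t, z = -2 - 7t

x = -4 + 14t, y = 5 - 15t, z = -2 - 7t


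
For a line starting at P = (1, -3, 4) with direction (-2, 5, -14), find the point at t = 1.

P(t) = P + t·d
  = (1 + (-2)·1, -3 + 5·1, 4 + (-14)·1)
  = (1 - 2, -3 + 5, 4 - 14)
  = (-1, 2, -10)

(-1, 2, -10)


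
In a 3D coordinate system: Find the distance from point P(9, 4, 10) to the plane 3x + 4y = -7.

distance = |a·x₀ + b·y₀ + c·z₀ - d| / √(a² + b² + c²)
  = |3·9 + 4·4 + 0·10 - (-7)| / √(3² + 4² + 0²)
  = |27 + 16 + 0 + 7| / √(9 + 16 + 0)
  = |50| / √25
  = 50 / 5
  ≈ 10

10


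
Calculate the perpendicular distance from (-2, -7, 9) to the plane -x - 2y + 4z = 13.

distance = |a·x₀ + b·y₀ + c·z₀ - d| / √(a² + b² + c²)
  = |(-1)·(-2) + (-2)·(-7) + 4·9 - 13| / √((-1)² + (-2)² + 4²)
  = |2 + 14 + 36 - 13| / √(1 + 4 + 16)
  = |39| / √21
  = 39 / 4.583
  ≈ 8.51

8.51


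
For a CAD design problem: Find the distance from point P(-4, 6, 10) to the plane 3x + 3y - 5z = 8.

distance = |a·x₀ + b·y₀ + c·z₀ - d| / √(a² + b² + c²)
  = |3·(-4) + 3·6 + (-5)·10 - 8| / √(3² + 3² + (-5)²)
  = |-12 + 18 - 50 - 8| / √(9 + 9 + 25)
  = |-52| / √43
  = 52 / 6.557
  ≈ 7.93

7.93


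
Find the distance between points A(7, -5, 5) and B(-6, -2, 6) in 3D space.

d = √[(x₂-x₁)² + (y₂-y₁)² + (z₂-z₁)²]
  = √[(-13)² + 3² + 1²]
  = √[169 + 9 + 1]
  = √179
  ≈ 13.38

13.38


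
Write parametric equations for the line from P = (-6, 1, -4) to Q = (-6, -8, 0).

Direction vector d = Q - P = (-6 + 6, -8 - 1, 0 + 4) = (0, -9, 4)
Parametric form r = P + t·d:
x = -6, y = 1 - 9t, z = -4 + 4t

x = -6, y = 1 - 9t, z = -4 + 4t


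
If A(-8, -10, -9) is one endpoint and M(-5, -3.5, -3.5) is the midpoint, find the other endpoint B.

B = 2M - A
  = (2·(-5) - (-8), 2·(-3.5) - (-10), 2·(-3.5) - (-9))
  = (-10 + 8, -7 + 10, -7 + 9)
  = (-2, 3, 2)

(-2, 3, 2)


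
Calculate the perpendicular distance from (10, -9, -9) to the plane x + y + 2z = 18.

distance = |a·x₀ + b·y₀ + c·z₀ - d| / √(a² + b² + c²)
  = |1·10 + 1·(-9) + 2·(-9) - 18| / √(1² + 1² + 2²)
  = |10 - 9 - 18 - 18| / √(1 + 1 + 4)
  = |-35| / √6
  = 35 / 2.449
  ≈ 14.29

14.29


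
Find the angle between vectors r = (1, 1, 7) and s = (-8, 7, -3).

r·s = 1·(-8) + 1·7 + 7·(-3) = -8 + 7 - 21 = -22
|r| = √(1² + 1² + 7²) = √51 ≈ 7.141
|s| = √((-8)² + 7² + (-3)²) = √122 ≈ 11.05
cos θ = (r·s)/(|r||s|) = -22/(7.141·11.05) ≈ -0.2789
θ = arccos(-0.2789) ≈ 106.2°

106.2°


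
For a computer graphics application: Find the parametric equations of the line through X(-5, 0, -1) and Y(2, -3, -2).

Direction vector d = Y - X = (2 + 5, -3 + 0, -2 + 1) = (7, -3, -1)
Parametric form r = X + t·d:
x = -5 + 7t, y = 0 - 3t, z = -1 - t

x = -5 + 7t, y = 0 - 3t, z = -1 - t


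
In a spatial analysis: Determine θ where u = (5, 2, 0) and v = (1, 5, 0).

u·v = 5·1 + 2·5 + 0·0 = 5 + 10 + 0 = 15
|u| = √(5² + 2² + 0²) = √29 ≈ 5.385
|v| = √(1² + 5² + 0²) = √26 ≈ 5.099
cos θ = (u·v)/(|u||v|) = 15/(5.385·5.099) ≈ 0.5463
θ = arccos(0.5463) ≈ 56.89°

56.89°


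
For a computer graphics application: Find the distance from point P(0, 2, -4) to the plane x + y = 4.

distance = |a·x₀ + b·y₀ + c·z₀ - d| / √(a² + b² + c²)
  = |1·0 + 1·2 + 0·(-4) - 4| / √(1² + 1² + 0²)
  = |0 + 2 + 0 - 4| / √(1 + 1 + 0)
  = |-2| / √2
  = 2 / 1.414
  ≈ 1.414

1.414


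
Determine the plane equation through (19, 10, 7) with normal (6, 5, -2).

The plane through P with normal n = (a, b, c) satisfies n·(r - P) = 0,
i.e. ax + by + cz = a·x₀ + b·y₀ + c·z₀.
d = 6·19 + 5·10 + (-2)·7
  = 114 + 50 - 14
  = 150
Equation: 6x + 5y - 2z = 150

6x + 5y - 2z = 150


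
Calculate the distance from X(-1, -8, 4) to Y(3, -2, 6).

d = √[(x₂-x₁)² + (y₂-y₁)² + (z₂-z₁)²]
  = √[4² + 6² + 2²]
  = √[16 + 36 + 4]
  = √56
  ≈ 7.483

7.483


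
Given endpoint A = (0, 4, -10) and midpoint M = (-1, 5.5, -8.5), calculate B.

B = 2M - A
  = (2·(-1) - 0, 2·5.5 - 4, 2·(-8.5) - (-10))
  = (-2 + 0, 11 - 4, -17 + 10)
  = (-2, 7, -7)

(-2, 7, -7)


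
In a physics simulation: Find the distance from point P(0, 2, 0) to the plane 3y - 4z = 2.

distance = |a·x₀ + b·y₀ + c·z₀ - d| / √(a² + b² + c²)
  = |0·0 + 3·2 + (-4)·0 - 2| / √(0² + 3² + (-4)²)
  = |0 + 6 + 0 - 2| / √(0 + 9 + 16)
  = |4| / √25
  = 4 / 5
  ≈ 0.8

0.8


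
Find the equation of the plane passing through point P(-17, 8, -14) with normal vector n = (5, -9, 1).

The plane through P with normal n = (a, b, c) satisfies n·(r - P) = 0,
i.e. ax + by + cz = a·x₀ + b·y₀ + c·z₀.
d = 5·(-17) + (-9)·8 + 1·(-14)
  = -85 - 72 - 14
  = -171
Equation: 5x - 9y + z = -171

5x - 9y + z = -171


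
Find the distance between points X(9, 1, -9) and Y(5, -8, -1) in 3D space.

d = √[(x₂-x₁)² + (y₂-y₁)² + (z₂-z₁)²]
  = √[(-4)² + (-9)² + 8²]
  = √[16 + 81 + 64]
  = √161
  ≈ 12.69

12.69


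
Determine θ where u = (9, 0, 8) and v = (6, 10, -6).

u·v = 9·6 + 0·10 + 8·(-6) = 54 + 0 - 48 = 6
|u| = √(9² + 0² + 8²) = √145 ≈ 12.04
|v| = √(6² + 10² + (-6)²) = √172 ≈ 13.11
cos θ = (u·v)/(|u||v|) = 6/(12.04·13.11) ≈ 0.03799
θ = arccos(0.03799) ≈ 87.82°

87.82°


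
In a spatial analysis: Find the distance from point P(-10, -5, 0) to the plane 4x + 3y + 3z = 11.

distance = |a·x₀ + b·y₀ + c·z₀ - d| / √(a² + b² + c²)
  = |4·(-10) + 3·(-5) + 3·0 - 11| / √(4² + 3² + 3²)
  = |-40 - 15 + 0 - 11| / √(16 + 9 + 9)
  = |-66| / √34
  = 66 / 5.831
  ≈ 11.32

11.32


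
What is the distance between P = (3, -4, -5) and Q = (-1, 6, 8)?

d = √[(x₂-x₁)² + (y₂-y₁)² + (z₂-z₁)²]
  = √[(-4)² + 10² + 13²]
  = √[16 + 100 + 169]
  = √285
  ≈ 16.88

16.88


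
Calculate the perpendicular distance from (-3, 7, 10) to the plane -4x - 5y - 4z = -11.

distance = |a·x₀ + b·y₀ + c·z₀ - d| / √(a² + b² + c²)
  = |(-4)·(-3) + (-5)·7 + (-4)·10 - (-11)| / √((-4)² + (-5)² + (-4)²)
  = |12 - 35 - 40 + 11| / √(16 + 25 + 16)
  = |-52| / √57
  = 52 / 7.55
  ≈ 6.888

6.888


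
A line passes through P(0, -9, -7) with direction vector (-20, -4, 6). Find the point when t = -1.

P(t) = P + t·d
  = (0 + (-20)·(-1), -9 + (-4)·(-1), -7 + 6·(-1))
  = (0 + 20, -9 + 4, -7 - 6)
  = (20, -5, -13)

(20, -5, -13)


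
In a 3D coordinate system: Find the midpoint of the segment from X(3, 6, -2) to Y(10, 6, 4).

M = ((x₁+x₂)/2, (y₁+y₂)/2, (z₁+z₂)/2)
  = ((3 + 10)/2, (6 + 6)/2, (-2 + 4)/2)
  = (13/2, 12/2, 2/2)
  = (6.5, 6, 1)

(6.5, 6, 1)


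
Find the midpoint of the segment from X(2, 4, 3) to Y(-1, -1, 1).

M = ((x₁+x₂)/2, (y₁+y₂)/2, (z₁+z₂)/2)
  = ((2 - 1)/2, (4 - 1)/2, (3 + 1)/2)
  = (1/2, 3/2, 4/2)
  = (0.5, 1.5, 2)

(0.5, 1.5, 2)


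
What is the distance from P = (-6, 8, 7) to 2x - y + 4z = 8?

distance = |a·x₀ + b·y₀ + c·z₀ - d| / √(a² + b² + c²)
  = |2·(-6) + (-1)·8 + 4·7 - 8| / √(2² + (-1)² + 4²)
  = |-12 - 8 + 28 - 8| / √(4 + 1 + 16)
  = |0| / √21
  = 0 / 4.583
  ≈ 0

0


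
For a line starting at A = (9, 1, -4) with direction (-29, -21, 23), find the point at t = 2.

P(t) = A + t·d
  = (9 + (-29)·2, 1 + (-21)·2, -4 + 23·2)
  = (9 - 58, 1 - 42, -4 + 46)
  = (-49, -41, 42)

(-49, -41, 42)


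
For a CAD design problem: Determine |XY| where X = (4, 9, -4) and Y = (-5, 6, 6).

d = √[(x₂-x₁)² + (y₂-y₁)² + (z₂-z₁)²]
  = √[(-9)² + (-3)² + 10²]
  = √[81 + 9 + 100]
  = √190
  ≈ 13.78

13.78


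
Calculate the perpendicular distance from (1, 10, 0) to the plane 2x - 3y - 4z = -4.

distance = |a·x₀ + b·y₀ + c·z₀ - d| / √(a² + b² + c²)
  = |2·1 + (-3)·10 + (-4)·0 - (-4)| / √(2² + (-3)² + (-4)²)
  = |2 - 30 + 0 + 4| / √(4 + 9 + 16)
  = |-24| / √29
  = 24 / 5.385
  ≈ 4.457

4.457


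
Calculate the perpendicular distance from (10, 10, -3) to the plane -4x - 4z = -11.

distance = |a·x₀ + b·y₀ + c·z₀ - d| / √(a² + b² + c²)
  = |(-4)·10 + 0·10 + (-4)·(-3) - (-11)| / √((-4)² + 0² + (-4)²)
  = |-40 + 0 + 12 + 11| / √(16 + 0 + 16)
  = |-17| / √32
  = 17 / 5.657
  ≈ 3.005

3.005


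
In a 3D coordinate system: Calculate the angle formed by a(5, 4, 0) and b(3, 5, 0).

a·b = 5·3 + 4·5 + 0·0 = 15 + 20 + 0 = 35
|a| = √(5² + 4² + 0²) = √41 ≈ 6.403
|b| = √(3² + 5² + 0²) = √34 ≈ 5.831
cos θ = (a·b)/(|a||b|) = 35/(6.403·5.831) ≈ 0.9374
θ = arccos(0.9374) ≈ 20.38°

20.38°


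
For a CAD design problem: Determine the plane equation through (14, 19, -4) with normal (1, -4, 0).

The plane through P with normal n = (a, b, c) satisfies n·(r - P) = 0,
i.e. ax + by + cz = a·x₀ + b·y₀ + c·z₀.
d = 1·14 + (-4)·19 + 0·(-4)
  = 14 - 76 + 0
  = -62
Equation: x - 4y = -62

x - 4y = -62


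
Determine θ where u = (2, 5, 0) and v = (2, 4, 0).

u·v = 2·2 + 5·4 + 0·0 = 4 + 20 + 0 = 24
|u| = √(2² + 5² + 0²) = √29 ≈ 5.385
|v| = √(2² + 4² + 0²) = √20 ≈ 4.472
cos θ = (u·v)/(|u||v|) = 24/(5.385·4.472) ≈ 0.9965
θ = arccos(0.9965) ≈ 4.764°

4.764°


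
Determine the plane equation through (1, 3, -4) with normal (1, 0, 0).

The plane through P with normal n = (a, b, c) satisfies n·(r - P) = 0,
i.e. ax + by + cz = a·x₀ + b·y₀ + c·z₀.
d = 1·1 + 0·3 + 0·(-4)
  = 1 + 0 + 0
  = 1
Equation: x = 1

x = 1


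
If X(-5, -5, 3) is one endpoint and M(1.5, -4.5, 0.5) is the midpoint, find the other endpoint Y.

Y = 2M - X
  = (2·1.5 - (-5), 2·(-4.5) - (-5), 2·0.5 - 3)
  = (3 + 5, -9 + 5, 1 - 3)
  = (8, -4, -2)

(8, -4, -2)


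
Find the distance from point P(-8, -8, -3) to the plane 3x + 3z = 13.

distance = |a·x₀ + b·y₀ + c·z₀ - d| / √(a² + b² + c²)
  = |3·(-8) + 0·(-8) + 3·(-3) - 13| / √(3² + 0² + 3²)
  = |-24 + 0 - 9 - 13| / √(9 + 0 + 9)
  = |-46| / √18
  = 46 / 4.243
  ≈ 10.84

10.84


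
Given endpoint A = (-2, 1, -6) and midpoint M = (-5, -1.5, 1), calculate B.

B = 2M - A
  = (2·(-5) - (-2), 2·(-1.5) - 1, 2·1 - (-6))
  = (-10 + 2, -3 - 1, 2 + 6)
  = (-8, -4, 8)

(-8, -4, 8)


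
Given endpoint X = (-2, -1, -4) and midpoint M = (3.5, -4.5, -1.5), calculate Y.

Y = 2M - X
  = (2·3.5 - (-2), 2·(-4.5) - (-1), 2·(-1.5) - (-4))
  = (7 + 2, -9 + 1, -3 + 4)
  = (9, -8, 1)

(9, -8, 1)


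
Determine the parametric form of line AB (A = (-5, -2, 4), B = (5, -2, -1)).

Direction vector d = B - A = (5 + 5, -2 + 2, -1 - 4) = (10, 0, -5)
Parametric form r = A + t·d:
x = -5 + 10t, y = -2, z = 4 - 5t

x = -5 + 10t, y = -2, z = 4 - 5t


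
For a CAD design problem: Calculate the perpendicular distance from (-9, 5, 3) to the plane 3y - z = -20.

distance = |a·x₀ + b·y₀ + c·z₀ - d| / √(a² + b² + c²)
  = |0·(-9) + 3·5 + (-1)·3 - (-20)| / √(0² + 3² + (-1)²)
  = |0 + 15 - 3 + 20| / √(0 + 9 + 1)
  = |32| / √10
  = 32 / 3.162
  ≈ 10.12

10.12


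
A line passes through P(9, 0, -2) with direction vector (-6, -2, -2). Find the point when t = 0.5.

P(t) = P + t·d
  = (9 + (-6)·0.5, 0 + (-2)·0.5, -2 + (-2)·0.5)
  = (9 - 3, 0 - 1, -2 - 1)
  = (6, -1, -3)

(6, -1, -3)


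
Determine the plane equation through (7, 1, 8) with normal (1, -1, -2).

The plane through P with normal n = (a, b, c) satisfies n·(r - P) = 0,
i.e. ax + by + cz = a·x₀ + b·y₀ + c·z₀.
d = 1·7 + (-1)·1 + (-2)·8
  = 7 - 1 - 16
  = -10
Equation: x - y - 2z = -10

x - y - 2z = -10


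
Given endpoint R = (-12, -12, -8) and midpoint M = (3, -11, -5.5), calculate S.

S = 2M - R
  = (2·3 - (-12), 2·(-11) - (-12), 2·(-5.5) - (-8))
  = (6 + 12, -22 + 12, -11 + 8)
  = (18, -10, -3)

(18, -10, -3)


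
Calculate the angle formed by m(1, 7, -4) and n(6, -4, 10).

m·n = 1·6 + 7·(-4) + (-4)·10 = 6 - 28 - 40 = -62
|m| = √(1² + 7² + (-4)²) = √66 ≈ 8.124
|n| = √(6² + (-4)² + 10²) = √152 ≈ 12.33
cos θ = (m·n)/(|m||n|) = -62/(8.124·12.33) ≈ -0.619
θ = arccos(-0.619) ≈ 128.2°

128.2°


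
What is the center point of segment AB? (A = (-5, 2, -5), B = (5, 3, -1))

M = ((x₁+x₂)/2, (y₁+y₂)/2, (z₁+z₂)/2)
  = ((-5 + 5)/2, (2 + 3)/2, (-5 - 1)/2)
  = (0/2, 5/2, -6/2)
  = (0, 2.5, -3)

(0, 2.5, -3)


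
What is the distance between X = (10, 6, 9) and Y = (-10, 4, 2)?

d = √[(x₂-x₁)² + (y₂-y₁)² + (z₂-z₁)²]
  = √[(-20)² + (-2)² + (-7)²]
  = √[400 + 4 + 49]
  = √453
  ≈ 21.28

21.28


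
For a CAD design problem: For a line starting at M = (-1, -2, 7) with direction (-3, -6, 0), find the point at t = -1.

P(t) = M + t·d
  = (-1 + (-3)·(-1), -2 + (-6)·(-1), 7 + 0·(-1))
  = (-1 + 3, -2 + 6, 7 + 0)
  = (2, 4, 7)

(2, 4, 7)


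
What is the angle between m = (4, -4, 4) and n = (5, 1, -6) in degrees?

m·n = 4·5 + (-4)·1 + 4·(-6) = 20 - 4 - 24 = -8
|m| = √(4² + (-4)² + 4²) = √48 ≈ 6.928
|n| = √(5² + 1² + (-6)²) = √62 ≈ 7.874
cos θ = (m·n)/(|m||n|) = -8/(6.928·7.874) ≈ -0.1466
θ = arccos(-0.1466) ≈ 98.43°

98.43°


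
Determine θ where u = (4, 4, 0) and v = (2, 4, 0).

u·v = 4·2 + 4·4 + 0·0 = 8 + 16 + 0 = 24
|u| = √(4² + 4² + 0²) = √32 ≈ 5.657
|v| = √(2² + 4² + 0²) = √20 ≈ 4.472
cos θ = (u·v)/(|u||v|) = 24/(5.657·4.472) ≈ 0.9487
θ = arccos(0.9487) ≈ 18.43°

18.43°


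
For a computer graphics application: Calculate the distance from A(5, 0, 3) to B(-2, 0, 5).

d = √[(x₂-x₁)² + (y₂-y₁)² + (z₂-z₁)²]
  = √[(-7)² + 0² + 2²]
  = √[49 + 0 + 4]
  = √53
  ≈ 7.28

7.28


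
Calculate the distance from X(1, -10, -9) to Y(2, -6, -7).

d = √[(x₂-x₁)² + (y₂-y₁)² + (z₂-z₁)²]
  = √[1² + 4² + 2²]
  = √[1 + 16 + 4]
  = √21
  ≈ 4.583

4.583


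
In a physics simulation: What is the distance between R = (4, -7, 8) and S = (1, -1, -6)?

d = √[(x₂-x₁)² + (y₂-y₁)² + (z₂-z₁)²]
  = √[(-3)² + 6² + (-14)²]
  = √[9 + 36 + 196]
  = √241
  ≈ 15.52

15.52


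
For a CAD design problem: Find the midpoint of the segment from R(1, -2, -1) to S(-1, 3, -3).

M = ((x₁+x₂)/2, (y₁+y₂)/2, (z₁+z₂)/2)
  = ((1 - 1)/2, (-2 + 3)/2, (-1 - 3)/2)
  = (0/2, 1/2, -4/2)
  = (0, 0.5, -2)

(0, 0.5, -2)


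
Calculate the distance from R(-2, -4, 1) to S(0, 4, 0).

d = √[(x₂-x₁)² + (y₂-y₁)² + (z₂-z₁)²]
  = √[2² + 8² + (-1)²]
  = √[4 + 64 + 1]
  = √69
  ≈ 8.307

8.307


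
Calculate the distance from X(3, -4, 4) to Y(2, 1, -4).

d = √[(x₂-x₁)² + (y₂-y₁)² + (z₂-z₁)²]
  = √[(-1)² + 5² + (-8)²]
  = √[1 + 25 + 64]
  = √90
  ≈ 9.487

9.487


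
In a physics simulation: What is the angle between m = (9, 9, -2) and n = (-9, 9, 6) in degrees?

m·n = 9·(-9) + 9·9 + (-2)·6 = -81 + 81 - 12 = -12
|m| = √(9² + 9² + (-2)²) = √166 ≈ 12.88
|n| = √((-9)² + 9² + 6²) = √198 ≈ 14.07
cos θ = (m·n)/(|m||n|) = -12/(12.88·14.07) ≈ -0.06619
θ = arccos(-0.06619) ≈ 93.8°

93.8°


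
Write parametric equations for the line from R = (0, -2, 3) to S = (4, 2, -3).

Direction vector d = S - R = (4 + 0, 2 + 2, -3 - 3) = (4, 4, -6)
Parametric form r = R + t·d:
x = 0 + 4t, y = -2 + 4t, z = 3 - 6t

x = 0 + 4t, y = -2 + 4t, z = 3 - 6t


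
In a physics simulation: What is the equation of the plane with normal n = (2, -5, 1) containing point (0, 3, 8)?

The plane through P with normal n = (a, b, c) satisfies n·(r - P) = 0,
i.e. ax + by + cz = a·x₀ + b·y₀ + c·z₀.
d = 2·0 + (-5)·3 + 1·8
  = 0 - 15 + 8
  = -7
Equation: 2x - 5y + z = -7

2x - 5y + z = -7


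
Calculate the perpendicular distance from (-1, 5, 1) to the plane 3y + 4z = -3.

distance = |a·x₀ + b·y₀ + c·z₀ - d| / √(a² + b² + c²)
  = |0·(-1) + 3·5 + 4·1 - (-3)| / √(0² + 3² + 4²)
  = |0 + 15 + 4 + 3| / √(0 + 9 + 16)
  = |22| / √25
  = 22 / 5
  ≈ 4.4

4.4


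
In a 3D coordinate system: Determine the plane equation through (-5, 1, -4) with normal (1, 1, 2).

The plane through P with normal n = (a, b, c) satisfies n·(r - P) = 0,
i.e. ax + by + cz = a·x₀ + b·y₀ + c·z₀.
d = 1·(-5) + 1·1 + 2·(-4)
  = -5 + 1 - 8
  = -12
Equation: x + y + 2z = -12

x + y + 2z = -12


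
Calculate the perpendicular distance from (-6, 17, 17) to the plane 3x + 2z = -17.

distance = |a·x₀ + b·y₀ + c·z₀ - d| / √(a² + b² + c²)
  = |3·(-6) + 0·17 + 2·17 - (-17)| / √(3² + 0² + 2²)
  = |-18 + 0 + 34 + 17| / √(9 + 0 + 4)
  = |33| / √13
  = 33 / 3.606
  ≈ 9.153

9.153


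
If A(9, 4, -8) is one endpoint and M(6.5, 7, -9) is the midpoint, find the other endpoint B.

B = 2M - A
  = (2·6.5 - 9, 2·7 - 4, 2·(-9) - (-8))
  = (13 - 9, 14 - 4, -18 + 8)
  = (4, 10, -10)

(4, 10, -10)


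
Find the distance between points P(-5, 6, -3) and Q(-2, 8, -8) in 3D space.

d = √[(x₂-x₁)² + (y₂-y₁)² + (z₂-z₁)²]
  = √[3² + 2² + (-5)²]
  = √[9 + 4 + 25]
  = √38
  ≈ 6.164

6.164


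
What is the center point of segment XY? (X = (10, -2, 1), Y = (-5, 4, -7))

M = ((x₁+x₂)/2, (y₁+y₂)/2, (z₁+z₂)/2)
  = ((10 - 5)/2, (-2 + 4)/2, (1 - 7)/2)
  = (5/2, 2/2, -6/2)
  = (2.5, 1, -3)

(2.5, 1, -3)


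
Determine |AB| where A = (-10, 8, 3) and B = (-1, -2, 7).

d = √[(x₂-x₁)² + (y₂-y₁)² + (z₂-z₁)²]
  = √[9² + (-10)² + 4²]
  = √[81 + 100 + 16]
  = √197
  ≈ 14.04

14.04


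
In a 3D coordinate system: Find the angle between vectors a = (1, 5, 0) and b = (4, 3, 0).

a·b = 1·4 + 5·3 + 0·0 = 4 + 15 + 0 = 19
|a| = √(1² + 5² + 0²) = √26 ≈ 5.099
|b| = √(4² + 3² + 0²) = √25 ≈ 5
cos θ = (a·b)/(|a||b|) = 19/(5.099·5) ≈ 0.7452
θ = arccos(0.7452) ≈ 41.82°

41.82°


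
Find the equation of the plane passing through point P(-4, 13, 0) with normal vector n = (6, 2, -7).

The plane through P with normal n = (a, b, c) satisfies n·(r - P) = 0,
i.e. ax + by + cz = a·x₀ + b·y₀ + c·z₀.
d = 6·(-4) + 2·13 + (-7)·0
  = -24 + 26 + 0
  = 2
Equation: 6x + 2y - 7z = 2

6x + 2y - 7z = 2


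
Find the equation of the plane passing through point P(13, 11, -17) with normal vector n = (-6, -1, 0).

The plane through P with normal n = (a, b, c) satisfies n·(r - P) = 0,
i.e. ax + by + cz = a·x₀ + b·y₀ + c·z₀.
d = (-6)·13 + (-1)·11 + 0·(-17)
  = -78 - 11 + 0
  = -89
Equation: -6x - y = -89

-6x - y = -89


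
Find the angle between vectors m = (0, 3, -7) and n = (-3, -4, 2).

m·n = 0·(-3) + 3·(-4) + (-7)·2 = 0 - 12 - 14 = -26
|m| = √(0² + 3² + (-7)²) = √58 ≈ 7.616
|n| = √((-3)² + (-4)² + 2²) = √29 ≈ 5.385
cos θ = (m·n)/(|m||n|) = -26/(7.616·5.385) ≈ -0.634
θ = arccos(-0.634) ≈ 129.3°

129.3°
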